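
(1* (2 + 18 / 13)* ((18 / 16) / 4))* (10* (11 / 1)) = 5445 / 52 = 104.71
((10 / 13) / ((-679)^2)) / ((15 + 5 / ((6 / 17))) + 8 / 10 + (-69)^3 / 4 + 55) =-600 / 29503387953221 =-0.00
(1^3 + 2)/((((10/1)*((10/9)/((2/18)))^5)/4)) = 3/250000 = 0.00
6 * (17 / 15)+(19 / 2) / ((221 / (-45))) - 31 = -57757 / 2210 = -26.13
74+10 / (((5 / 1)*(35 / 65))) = 544 / 7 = 77.71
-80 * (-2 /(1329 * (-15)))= -32 /3987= -0.01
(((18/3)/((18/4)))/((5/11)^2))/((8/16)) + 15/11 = 14.27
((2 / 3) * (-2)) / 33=-4 / 99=-0.04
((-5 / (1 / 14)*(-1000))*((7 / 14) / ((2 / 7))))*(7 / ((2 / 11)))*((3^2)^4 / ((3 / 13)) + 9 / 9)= 134092420000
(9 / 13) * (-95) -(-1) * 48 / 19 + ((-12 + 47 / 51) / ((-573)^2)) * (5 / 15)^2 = -2354131874386 / 37223643717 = -63.24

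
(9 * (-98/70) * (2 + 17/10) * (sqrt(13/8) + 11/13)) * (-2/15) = 8547/1625 + 777 * sqrt(26)/500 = 13.18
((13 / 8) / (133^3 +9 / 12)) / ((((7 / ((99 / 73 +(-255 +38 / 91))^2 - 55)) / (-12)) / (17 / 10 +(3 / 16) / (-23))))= -26404240258585431 / 205724527067816120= -0.13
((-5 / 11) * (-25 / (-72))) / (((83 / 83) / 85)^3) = -76765625 / 792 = -96926.29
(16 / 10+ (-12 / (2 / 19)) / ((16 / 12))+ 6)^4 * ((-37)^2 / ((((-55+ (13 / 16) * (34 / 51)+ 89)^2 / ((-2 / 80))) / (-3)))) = 13611846501423603 / 4295256250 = 3169041.78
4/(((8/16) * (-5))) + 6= 22/5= 4.40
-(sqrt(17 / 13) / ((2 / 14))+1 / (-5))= 1 / 5 - 7 *sqrt(221) / 13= -7.80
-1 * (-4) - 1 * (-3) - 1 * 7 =0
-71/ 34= -2.09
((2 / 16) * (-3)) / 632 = -3 / 5056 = -0.00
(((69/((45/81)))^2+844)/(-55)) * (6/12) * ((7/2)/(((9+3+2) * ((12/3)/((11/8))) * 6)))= -406741/192000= -2.12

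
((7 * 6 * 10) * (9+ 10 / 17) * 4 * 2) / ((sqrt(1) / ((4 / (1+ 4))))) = 438144 / 17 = 25773.18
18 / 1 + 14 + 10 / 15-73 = -121 / 3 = -40.33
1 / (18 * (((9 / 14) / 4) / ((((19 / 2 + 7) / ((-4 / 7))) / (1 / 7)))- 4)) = -3773 / 271710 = -0.01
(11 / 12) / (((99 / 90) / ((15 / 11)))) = 25 / 22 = 1.14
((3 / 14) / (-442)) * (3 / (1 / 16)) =-36 / 1547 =-0.02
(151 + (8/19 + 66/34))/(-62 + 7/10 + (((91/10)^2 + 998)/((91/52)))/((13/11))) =225388800/677934041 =0.33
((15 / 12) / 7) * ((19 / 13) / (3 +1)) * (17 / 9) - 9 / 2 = -57353 / 13104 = -4.38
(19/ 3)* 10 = 190/ 3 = 63.33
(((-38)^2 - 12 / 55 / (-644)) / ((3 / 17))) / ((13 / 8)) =1738980728 / 345345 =5035.49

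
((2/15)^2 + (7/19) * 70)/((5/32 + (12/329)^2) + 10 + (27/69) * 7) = 8789162272576/4392226121625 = 2.00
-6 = -6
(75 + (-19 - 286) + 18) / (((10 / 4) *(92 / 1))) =-106 / 115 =-0.92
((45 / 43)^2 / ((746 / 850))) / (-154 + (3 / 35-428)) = -3346875 / 1560739051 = -0.00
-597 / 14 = -42.64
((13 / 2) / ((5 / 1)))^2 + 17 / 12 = 233 / 75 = 3.11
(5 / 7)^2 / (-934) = -25 / 45766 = -0.00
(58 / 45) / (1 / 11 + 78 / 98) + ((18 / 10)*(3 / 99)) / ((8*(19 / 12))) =6553117 / 4495590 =1.46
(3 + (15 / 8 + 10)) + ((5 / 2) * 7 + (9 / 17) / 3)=4427 / 136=32.55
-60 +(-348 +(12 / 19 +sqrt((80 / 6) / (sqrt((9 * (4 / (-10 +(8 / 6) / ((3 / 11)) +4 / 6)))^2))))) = -7740 / 19 +20 * sqrt(3) / 27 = -406.09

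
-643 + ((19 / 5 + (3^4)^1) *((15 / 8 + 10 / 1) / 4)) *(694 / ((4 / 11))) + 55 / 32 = 15354355 / 32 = 479823.59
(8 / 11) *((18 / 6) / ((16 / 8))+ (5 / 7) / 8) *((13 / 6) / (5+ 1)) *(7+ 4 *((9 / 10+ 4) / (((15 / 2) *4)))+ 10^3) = 420.58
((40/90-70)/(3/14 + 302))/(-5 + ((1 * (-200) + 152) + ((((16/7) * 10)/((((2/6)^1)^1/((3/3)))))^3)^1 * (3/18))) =-3006052/701179889859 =-0.00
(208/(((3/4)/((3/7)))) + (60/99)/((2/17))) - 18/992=14206337/114576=123.99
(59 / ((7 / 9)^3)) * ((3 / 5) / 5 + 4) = 516.63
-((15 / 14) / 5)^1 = -0.21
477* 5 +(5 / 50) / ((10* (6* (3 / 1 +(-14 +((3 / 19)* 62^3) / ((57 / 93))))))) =31711722723361 / 13296319800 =2385.00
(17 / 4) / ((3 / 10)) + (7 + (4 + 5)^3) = 4501 / 6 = 750.17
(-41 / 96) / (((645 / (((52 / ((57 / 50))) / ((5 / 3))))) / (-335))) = 178555 / 29412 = 6.07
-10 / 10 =-1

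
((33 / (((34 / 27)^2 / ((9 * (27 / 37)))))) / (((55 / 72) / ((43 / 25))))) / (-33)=-137111778 / 14702875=-9.33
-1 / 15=-0.07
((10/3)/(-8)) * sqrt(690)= -5 * sqrt(690)/12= -10.94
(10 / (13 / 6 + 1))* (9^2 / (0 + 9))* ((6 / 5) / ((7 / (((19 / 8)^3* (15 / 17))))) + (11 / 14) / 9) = 8692725 / 144704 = 60.07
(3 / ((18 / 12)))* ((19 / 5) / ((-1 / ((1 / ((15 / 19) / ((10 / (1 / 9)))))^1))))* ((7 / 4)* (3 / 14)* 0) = 0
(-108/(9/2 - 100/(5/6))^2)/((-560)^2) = -3/116208400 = -0.00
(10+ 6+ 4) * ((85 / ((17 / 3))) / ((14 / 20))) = 3000 / 7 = 428.57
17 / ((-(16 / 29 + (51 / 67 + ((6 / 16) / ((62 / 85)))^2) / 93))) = -251910789376 / 8339004125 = -30.21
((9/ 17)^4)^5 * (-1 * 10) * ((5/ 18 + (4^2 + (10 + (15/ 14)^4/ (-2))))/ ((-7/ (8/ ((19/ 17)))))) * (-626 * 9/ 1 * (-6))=2022369204419995363806509968770/ 76343718104646428017415908949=26.49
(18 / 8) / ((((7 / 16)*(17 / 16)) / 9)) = 5184 / 119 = 43.56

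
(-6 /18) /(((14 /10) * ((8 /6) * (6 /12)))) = -5 /14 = -0.36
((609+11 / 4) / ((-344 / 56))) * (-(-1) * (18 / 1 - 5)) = -1294.63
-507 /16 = -31.69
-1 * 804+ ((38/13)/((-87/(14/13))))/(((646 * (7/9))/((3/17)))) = -1138776774/1416389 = -804.00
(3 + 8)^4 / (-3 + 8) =14641 / 5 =2928.20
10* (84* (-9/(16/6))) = -2835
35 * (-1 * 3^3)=-945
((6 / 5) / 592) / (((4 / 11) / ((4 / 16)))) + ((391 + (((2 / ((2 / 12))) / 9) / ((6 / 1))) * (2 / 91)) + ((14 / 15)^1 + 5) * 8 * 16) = 22312180243 / 19393920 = 1150.47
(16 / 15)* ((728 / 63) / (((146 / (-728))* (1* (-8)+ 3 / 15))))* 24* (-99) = -4100096 / 219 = -18721.90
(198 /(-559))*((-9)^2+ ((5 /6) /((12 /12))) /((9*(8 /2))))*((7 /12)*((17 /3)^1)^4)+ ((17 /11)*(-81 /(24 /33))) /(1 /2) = -2669663935 /151632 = -17606.20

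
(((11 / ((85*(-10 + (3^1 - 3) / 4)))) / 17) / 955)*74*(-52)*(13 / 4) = 68783 / 6899875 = 0.01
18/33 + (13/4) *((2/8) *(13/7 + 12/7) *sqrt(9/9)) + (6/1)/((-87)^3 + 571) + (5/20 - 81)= -77.30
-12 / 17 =-0.71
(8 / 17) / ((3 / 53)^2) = 22472 / 153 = 146.88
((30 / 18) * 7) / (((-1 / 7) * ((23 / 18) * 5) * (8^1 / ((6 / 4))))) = -441 / 184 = -2.40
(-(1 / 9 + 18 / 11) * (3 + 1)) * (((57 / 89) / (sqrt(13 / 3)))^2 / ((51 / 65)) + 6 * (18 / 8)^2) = -631480967 / 2962454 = -213.16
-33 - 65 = -98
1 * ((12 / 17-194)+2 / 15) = -193.16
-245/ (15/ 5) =-245/ 3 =-81.67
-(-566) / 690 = 0.82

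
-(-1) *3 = 3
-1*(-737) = 737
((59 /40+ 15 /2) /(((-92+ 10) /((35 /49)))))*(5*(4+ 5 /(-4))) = -19745 /18368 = -1.07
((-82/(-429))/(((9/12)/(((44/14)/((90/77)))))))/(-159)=-3608/837135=-0.00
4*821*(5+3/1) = 26272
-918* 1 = -918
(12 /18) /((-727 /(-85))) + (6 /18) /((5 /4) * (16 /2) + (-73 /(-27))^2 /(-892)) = 1577294506 /14170722531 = 0.11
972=972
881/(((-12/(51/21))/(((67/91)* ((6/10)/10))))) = -1003459/127400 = -7.88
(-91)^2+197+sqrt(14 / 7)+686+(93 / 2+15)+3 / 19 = 9227.07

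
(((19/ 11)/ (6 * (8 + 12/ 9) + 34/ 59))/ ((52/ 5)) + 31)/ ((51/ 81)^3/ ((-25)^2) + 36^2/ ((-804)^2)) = 3268933563101079375/ 253505083955552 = 12894.94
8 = 8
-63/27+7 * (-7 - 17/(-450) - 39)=-324.07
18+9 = 27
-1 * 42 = -42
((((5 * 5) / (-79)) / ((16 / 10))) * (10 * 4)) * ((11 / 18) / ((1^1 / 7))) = -48125 / 1422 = -33.84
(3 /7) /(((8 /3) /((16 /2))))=9 /7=1.29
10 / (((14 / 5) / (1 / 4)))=25 / 28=0.89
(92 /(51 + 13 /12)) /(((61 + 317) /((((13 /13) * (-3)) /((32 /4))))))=-23 /13125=-0.00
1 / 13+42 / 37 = 1.21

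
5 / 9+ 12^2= 1301 / 9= 144.56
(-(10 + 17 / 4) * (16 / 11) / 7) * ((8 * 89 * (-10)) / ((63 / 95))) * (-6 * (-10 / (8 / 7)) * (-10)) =-16690389.61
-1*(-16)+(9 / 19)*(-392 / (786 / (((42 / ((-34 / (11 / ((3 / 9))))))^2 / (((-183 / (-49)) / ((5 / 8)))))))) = -4361274653 / 87757162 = -49.70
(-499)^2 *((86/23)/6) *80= 856563440/69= 12413962.90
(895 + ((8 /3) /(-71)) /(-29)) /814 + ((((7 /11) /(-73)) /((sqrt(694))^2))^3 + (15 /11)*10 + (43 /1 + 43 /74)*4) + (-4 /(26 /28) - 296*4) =-513831580399606622708491571 /514218532850448301806216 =-999.25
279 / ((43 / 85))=551.51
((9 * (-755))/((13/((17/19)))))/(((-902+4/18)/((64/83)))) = 16634160/41596529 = 0.40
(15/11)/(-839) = -15/9229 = -0.00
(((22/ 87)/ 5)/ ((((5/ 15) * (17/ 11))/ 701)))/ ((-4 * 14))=-84821/ 69020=-1.23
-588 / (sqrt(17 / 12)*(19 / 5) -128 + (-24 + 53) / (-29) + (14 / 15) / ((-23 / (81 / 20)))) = 105535500*sqrt(51) / 4722167267 + 21523301100 / 4722167267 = 4.72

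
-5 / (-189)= 5 / 189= 0.03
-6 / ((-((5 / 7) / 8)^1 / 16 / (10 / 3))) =3584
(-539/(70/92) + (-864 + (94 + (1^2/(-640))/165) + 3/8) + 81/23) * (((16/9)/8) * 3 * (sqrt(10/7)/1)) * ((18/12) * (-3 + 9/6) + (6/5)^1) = 1233.66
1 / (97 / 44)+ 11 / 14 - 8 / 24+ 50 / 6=12547 / 1358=9.24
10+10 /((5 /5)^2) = 20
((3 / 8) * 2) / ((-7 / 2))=-3 / 14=-0.21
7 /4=1.75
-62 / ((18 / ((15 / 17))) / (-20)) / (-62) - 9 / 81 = -167 / 153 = -1.09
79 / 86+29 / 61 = 7313 / 5246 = 1.39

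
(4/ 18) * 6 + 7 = 25/ 3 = 8.33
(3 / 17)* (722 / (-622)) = -1083 / 5287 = -0.20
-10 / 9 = -1.11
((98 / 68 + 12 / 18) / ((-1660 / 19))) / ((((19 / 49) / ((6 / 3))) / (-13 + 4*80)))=-646849 / 16932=-38.20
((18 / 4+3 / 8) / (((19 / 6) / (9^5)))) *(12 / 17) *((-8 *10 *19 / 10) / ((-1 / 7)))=1160667144 / 17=68274537.88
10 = 10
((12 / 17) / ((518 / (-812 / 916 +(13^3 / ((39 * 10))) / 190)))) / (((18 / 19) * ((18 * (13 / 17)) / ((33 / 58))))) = -332497 / 6526774800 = -0.00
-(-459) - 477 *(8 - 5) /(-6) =1395 /2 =697.50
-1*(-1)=1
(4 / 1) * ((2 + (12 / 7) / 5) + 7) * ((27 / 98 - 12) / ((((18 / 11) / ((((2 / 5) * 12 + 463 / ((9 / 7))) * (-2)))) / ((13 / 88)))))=8911857331 / 308700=28868.99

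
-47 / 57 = -0.82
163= 163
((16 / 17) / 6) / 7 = 8 / 357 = 0.02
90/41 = 2.20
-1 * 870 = -870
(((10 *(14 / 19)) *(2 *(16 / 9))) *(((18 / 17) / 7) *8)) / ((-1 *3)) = -10240 / 969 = -10.57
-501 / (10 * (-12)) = 167 / 40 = 4.18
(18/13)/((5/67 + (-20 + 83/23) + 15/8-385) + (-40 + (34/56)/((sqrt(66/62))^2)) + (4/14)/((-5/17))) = -0.00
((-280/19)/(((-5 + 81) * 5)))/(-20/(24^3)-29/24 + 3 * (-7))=48384/27709277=0.00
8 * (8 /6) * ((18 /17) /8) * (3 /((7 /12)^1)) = 864 /119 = 7.26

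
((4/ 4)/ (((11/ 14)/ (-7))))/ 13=-98/ 143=-0.69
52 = 52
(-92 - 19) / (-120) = 37 / 40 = 0.92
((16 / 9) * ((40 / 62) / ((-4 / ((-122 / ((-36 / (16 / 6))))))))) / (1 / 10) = -25.91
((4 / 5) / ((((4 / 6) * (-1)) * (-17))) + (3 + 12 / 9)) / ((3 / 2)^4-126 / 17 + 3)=17968 / 2655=6.77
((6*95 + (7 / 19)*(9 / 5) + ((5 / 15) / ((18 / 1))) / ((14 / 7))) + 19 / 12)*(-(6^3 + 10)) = -331730936 / 2565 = -129329.80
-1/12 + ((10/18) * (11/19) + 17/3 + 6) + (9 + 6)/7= 67261/4788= 14.05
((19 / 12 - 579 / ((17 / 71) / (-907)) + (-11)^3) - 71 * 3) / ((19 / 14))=3129809921 / 1938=1614969.00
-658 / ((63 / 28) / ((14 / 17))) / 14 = -2632 / 153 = -17.20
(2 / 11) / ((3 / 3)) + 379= 4171 / 11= 379.18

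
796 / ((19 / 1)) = 796 / 19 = 41.89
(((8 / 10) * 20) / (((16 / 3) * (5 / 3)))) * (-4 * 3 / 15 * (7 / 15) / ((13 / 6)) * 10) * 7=-7056 / 325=-21.71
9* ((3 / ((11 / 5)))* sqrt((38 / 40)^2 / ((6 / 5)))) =171* sqrt(30) / 88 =10.64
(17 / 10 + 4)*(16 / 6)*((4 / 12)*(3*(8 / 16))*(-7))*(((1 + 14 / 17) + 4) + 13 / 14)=-30533 / 85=-359.21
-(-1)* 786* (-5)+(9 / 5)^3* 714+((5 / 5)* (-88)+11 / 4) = 74399 / 500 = 148.80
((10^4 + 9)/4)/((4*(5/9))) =90081/80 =1126.01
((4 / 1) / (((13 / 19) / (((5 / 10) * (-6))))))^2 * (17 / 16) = 55233 / 169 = 326.82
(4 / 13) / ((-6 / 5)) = -10 / 39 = -0.26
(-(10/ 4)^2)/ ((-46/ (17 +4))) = 525/ 184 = 2.85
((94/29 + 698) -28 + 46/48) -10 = 462283/696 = 664.20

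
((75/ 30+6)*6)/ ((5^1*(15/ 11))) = 187/ 25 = 7.48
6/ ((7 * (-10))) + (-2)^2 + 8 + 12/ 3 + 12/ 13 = 16.84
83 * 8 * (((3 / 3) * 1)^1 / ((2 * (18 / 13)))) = 2158 / 9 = 239.78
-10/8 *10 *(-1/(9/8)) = 100/9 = 11.11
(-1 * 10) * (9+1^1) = -100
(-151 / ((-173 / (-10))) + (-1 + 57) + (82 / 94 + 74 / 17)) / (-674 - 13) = -7256497 / 94961949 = -0.08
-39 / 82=-0.48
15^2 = 225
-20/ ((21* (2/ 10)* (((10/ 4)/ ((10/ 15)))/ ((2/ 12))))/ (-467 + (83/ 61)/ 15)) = 3417776/ 34587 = 98.82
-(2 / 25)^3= -8 / 15625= -0.00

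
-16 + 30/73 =-1138/73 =-15.59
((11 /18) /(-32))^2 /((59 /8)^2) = 121 /18045504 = 0.00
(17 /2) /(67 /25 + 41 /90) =225 /83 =2.71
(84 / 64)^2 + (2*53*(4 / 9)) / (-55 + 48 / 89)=9577327 / 11167488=0.86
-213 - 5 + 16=-202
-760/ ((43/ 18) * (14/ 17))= -116280/ 301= -386.31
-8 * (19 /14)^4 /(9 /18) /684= -0.08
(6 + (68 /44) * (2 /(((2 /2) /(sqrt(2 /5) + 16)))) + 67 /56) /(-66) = -34897 /40656 -17 * sqrt(10) /1815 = -0.89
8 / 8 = 1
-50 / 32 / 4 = -25 / 64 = -0.39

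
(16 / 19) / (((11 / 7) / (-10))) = -1120 / 209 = -5.36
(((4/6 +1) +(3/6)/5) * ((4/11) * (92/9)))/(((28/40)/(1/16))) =1219/2079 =0.59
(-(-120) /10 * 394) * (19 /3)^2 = 568936 /3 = 189645.33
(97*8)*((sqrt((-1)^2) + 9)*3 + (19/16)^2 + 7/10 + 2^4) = 5973357/160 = 37333.48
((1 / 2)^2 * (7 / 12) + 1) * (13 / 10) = 143 / 96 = 1.49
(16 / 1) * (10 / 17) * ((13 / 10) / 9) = 208 / 153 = 1.36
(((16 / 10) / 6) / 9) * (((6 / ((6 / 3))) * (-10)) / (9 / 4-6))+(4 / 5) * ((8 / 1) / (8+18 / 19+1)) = 832 / 945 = 0.88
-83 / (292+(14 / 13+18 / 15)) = -5395 / 19128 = -0.28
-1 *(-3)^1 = 3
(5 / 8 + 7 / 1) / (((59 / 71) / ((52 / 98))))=56303 / 11564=4.87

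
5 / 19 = 0.26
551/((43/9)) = 4959/43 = 115.33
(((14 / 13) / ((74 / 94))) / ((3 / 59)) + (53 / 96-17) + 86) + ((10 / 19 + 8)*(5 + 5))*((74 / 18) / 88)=323105063 / 3216928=100.44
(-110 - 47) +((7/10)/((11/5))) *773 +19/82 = 40223/451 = 89.19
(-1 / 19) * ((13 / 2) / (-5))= 13 / 190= 0.07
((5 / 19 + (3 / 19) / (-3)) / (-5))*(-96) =384 / 95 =4.04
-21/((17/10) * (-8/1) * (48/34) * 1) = 35/32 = 1.09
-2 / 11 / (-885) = 2 / 9735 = 0.00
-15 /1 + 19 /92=-1361 /92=-14.79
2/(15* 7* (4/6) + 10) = 0.02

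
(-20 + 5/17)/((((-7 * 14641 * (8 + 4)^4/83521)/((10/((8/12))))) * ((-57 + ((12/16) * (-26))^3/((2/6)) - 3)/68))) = -139897675/3950094128904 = -0.00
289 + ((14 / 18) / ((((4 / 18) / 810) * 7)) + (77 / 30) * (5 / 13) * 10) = 27451 / 39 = 703.87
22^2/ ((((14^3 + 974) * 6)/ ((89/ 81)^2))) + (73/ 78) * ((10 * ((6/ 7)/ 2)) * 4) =374193257/ 23284989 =16.07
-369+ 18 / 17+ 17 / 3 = -362.27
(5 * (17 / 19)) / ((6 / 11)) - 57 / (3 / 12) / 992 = 112691 / 14136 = 7.97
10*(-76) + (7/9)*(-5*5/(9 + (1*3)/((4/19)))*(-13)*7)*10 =880/837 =1.05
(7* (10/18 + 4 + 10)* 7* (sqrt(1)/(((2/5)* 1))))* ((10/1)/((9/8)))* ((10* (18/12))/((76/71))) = 113937250/513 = 222099.90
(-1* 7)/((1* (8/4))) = -7/2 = -3.50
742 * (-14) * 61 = -633668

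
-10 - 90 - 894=-994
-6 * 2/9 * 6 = -8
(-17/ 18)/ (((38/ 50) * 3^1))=-425/ 1026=-0.41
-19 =-19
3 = 3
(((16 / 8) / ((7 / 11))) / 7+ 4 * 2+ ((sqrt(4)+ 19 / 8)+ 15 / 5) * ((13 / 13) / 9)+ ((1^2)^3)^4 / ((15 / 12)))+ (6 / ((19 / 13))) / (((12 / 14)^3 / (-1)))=396541 / 111720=3.55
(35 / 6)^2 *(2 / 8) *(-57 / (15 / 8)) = -4655 / 18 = -258.61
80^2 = 6400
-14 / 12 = -7 / 6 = -1.17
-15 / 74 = -0.20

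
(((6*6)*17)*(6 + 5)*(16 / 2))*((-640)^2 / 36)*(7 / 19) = 4289331200 / 19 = 225754273.68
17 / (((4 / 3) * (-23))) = -51 / 92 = -0.55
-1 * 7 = -7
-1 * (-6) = 6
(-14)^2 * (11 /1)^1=2156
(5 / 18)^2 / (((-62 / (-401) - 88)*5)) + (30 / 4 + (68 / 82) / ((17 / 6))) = 3646442863 / 467942184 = 7.79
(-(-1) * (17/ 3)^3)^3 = 118587876497/ 19683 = 6024888.30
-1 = -1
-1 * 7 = -7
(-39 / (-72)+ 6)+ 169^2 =685621 / 24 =28567.54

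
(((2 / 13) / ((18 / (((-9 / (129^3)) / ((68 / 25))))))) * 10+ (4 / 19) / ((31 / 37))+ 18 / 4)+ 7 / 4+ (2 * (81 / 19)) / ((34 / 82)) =30251057519879 / 1117729441764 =27.06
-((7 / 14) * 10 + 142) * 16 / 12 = -196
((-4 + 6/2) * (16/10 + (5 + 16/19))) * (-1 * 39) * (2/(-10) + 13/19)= 1268358/9025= 140.54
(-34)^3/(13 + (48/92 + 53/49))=-22147804/8229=-2691.43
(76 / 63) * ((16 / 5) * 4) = 4864 / 315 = 15.44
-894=-894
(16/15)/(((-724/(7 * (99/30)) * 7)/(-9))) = 198/4525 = 0.04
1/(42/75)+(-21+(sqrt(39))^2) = 277/14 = 19.79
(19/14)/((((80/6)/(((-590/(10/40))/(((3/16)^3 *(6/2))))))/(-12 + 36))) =-18366464/63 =-291531.17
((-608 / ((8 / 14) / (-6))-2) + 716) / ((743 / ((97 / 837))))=229502 / 207297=1.11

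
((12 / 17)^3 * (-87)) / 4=-7.65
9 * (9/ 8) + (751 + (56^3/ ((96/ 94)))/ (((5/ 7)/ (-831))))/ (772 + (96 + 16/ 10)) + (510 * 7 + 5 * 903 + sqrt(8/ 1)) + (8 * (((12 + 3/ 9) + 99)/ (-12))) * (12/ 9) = -52137255985/ 234792 + 2 * sqrt(2) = -222054.38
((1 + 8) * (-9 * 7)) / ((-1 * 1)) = 567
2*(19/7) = 38/7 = 5.43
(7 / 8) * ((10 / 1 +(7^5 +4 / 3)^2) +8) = 17798765509 / 72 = 247205076.51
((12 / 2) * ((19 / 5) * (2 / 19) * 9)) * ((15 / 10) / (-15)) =-54 / 25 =-2.16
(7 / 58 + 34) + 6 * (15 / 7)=19073 / 406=46.98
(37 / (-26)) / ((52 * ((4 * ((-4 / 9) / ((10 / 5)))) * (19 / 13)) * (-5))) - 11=-869773 / 79040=-11.00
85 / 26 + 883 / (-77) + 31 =45649 / 2002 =22.80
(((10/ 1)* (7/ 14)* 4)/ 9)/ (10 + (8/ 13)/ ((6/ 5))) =26/ 123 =0.21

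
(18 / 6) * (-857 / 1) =-2571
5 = 5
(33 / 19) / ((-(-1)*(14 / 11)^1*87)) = 121 / 7714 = 0.02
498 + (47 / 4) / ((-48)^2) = 498.01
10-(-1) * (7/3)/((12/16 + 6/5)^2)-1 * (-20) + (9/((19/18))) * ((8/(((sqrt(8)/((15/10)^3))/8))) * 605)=139690/4563 + 5292540 * sqrt(2)/19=393966.50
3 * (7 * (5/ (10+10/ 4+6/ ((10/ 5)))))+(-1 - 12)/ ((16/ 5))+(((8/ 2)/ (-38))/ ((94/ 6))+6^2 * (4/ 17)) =84149485/ 7529776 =11.18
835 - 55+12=792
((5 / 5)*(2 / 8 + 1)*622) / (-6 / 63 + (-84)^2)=32655 / 296348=0.11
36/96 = 3/8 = 0.38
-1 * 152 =-152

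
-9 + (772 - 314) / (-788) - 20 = -11655 / 394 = -29.58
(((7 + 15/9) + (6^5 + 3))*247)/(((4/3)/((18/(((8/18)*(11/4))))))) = 467423541/22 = 21246524.59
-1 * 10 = -10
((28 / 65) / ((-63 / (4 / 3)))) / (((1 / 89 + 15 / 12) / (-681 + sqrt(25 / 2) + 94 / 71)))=274871872 / 55947645-2848 * sqrt(2) / 157599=4.89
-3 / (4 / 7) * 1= -21 / 4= -5.25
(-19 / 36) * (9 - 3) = -19 / 6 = -3.17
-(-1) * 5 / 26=5 / 26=0.19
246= 246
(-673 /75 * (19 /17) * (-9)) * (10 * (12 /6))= 1805.22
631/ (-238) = -2.65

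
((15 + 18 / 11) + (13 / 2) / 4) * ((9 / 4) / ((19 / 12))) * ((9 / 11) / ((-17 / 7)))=-2733507 / 312664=-8.74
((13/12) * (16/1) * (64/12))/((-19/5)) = -4160/171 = -24.33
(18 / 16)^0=1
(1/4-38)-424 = -1847/4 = -461.75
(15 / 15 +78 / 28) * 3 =159 / 14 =11.36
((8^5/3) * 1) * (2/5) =65536/15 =4369.07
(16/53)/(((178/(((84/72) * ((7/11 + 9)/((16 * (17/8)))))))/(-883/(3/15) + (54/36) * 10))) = -11200/4539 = -2.47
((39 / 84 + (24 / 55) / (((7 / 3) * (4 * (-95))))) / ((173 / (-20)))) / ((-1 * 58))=67853 / 73398710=0.00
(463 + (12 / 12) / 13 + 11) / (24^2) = 6163 / 7488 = 0.82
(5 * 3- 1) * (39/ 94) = 5.81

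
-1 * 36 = -36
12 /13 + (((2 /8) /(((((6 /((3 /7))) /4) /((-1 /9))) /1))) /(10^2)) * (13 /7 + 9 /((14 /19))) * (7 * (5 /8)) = 481279 /524160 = 0.92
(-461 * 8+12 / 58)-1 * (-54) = -105380 / 29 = -3633.79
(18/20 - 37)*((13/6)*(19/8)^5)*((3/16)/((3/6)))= -11620332607/5242880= -2216.40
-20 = -20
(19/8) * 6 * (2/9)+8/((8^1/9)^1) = 73/6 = 12.17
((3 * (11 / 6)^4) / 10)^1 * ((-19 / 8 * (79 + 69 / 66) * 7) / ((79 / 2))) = -103912501 / 910080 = -114.18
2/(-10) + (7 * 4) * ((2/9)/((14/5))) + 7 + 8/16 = 857/90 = 9.52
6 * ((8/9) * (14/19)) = 3.93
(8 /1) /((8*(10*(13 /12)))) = 6 /65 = 0.09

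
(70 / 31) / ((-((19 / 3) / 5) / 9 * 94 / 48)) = -226800 / 27683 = -8.19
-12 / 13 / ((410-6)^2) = -3 / 530452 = -0.00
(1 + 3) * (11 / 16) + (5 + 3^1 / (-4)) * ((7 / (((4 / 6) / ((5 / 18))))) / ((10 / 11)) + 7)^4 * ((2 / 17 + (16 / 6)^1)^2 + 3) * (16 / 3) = 100765223175439 / 38071296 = 2646750.54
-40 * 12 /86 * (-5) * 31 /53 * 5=81.61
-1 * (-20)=20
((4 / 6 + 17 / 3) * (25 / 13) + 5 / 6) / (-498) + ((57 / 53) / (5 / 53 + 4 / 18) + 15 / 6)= 34437317 / 5865444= 5.87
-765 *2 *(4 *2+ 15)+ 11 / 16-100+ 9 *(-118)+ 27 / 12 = -581585 / 16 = -36349.06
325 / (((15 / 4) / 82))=21320 / 3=7106.67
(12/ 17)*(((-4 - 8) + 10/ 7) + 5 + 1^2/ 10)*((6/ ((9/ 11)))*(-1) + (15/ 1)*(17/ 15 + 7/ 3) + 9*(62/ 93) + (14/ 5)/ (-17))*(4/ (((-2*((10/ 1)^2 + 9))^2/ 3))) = -29593644/ 600881575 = -0.05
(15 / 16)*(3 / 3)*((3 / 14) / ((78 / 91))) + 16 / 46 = 857 / 1472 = 0.58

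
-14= -14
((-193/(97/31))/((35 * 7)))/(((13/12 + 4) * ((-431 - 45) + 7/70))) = 143592/1379791147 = 0.00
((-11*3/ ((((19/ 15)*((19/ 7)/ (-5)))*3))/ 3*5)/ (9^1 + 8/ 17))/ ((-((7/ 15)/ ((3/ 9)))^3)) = -2921875/ 2847929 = -1.03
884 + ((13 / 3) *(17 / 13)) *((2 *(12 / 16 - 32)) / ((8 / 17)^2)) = -274669 / 384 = -715.28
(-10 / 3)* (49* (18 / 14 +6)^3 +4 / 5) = -63169.81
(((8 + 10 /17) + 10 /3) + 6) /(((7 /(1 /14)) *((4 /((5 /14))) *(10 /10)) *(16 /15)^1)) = 11425 /746368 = 0.02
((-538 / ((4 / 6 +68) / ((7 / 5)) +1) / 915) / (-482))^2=3545689 / 5968142661600025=0.00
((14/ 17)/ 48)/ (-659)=-7/ 268872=-0.00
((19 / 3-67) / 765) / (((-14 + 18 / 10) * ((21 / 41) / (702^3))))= 4552851888 / 1037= 4390406.84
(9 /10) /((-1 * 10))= -9 /100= -0.09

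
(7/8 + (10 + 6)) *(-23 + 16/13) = -38205/104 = -367.36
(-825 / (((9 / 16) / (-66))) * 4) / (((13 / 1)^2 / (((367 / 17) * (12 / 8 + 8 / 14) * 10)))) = 20604848000 / 20111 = 1024556.11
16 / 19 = 0.84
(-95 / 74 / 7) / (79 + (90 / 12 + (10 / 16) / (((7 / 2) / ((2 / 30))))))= -570 / 268879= -0.00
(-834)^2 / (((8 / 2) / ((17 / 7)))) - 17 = 2955994 / 7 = 422284.86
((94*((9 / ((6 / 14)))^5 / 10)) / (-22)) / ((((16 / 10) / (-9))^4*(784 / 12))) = -9638280406125 / 360448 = -26739725.03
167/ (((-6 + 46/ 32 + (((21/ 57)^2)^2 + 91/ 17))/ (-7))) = -41437907728/ 28672087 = -1445.24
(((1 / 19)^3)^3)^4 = 1 / 10842505080063916320800450434338728415281531281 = 0.00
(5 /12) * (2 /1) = 5 /6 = 0.83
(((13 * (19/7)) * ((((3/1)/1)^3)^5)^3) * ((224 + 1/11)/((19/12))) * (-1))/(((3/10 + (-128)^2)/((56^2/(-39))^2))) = -136416276306613433031839104204800/23429549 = -5822402996601148107112053.00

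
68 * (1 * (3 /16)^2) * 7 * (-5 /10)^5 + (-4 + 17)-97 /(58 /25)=-1742163 /59392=-29.33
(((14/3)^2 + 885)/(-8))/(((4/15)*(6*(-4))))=40805/2304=17.71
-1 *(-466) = 466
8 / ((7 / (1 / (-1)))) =-1.14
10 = 10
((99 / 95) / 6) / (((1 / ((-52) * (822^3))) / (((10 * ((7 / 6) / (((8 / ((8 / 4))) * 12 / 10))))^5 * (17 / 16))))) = -205195059211720703125 / 453869568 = -452101382597.48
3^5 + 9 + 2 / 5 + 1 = 1267 / 5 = 253.40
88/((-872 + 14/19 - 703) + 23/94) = -0.06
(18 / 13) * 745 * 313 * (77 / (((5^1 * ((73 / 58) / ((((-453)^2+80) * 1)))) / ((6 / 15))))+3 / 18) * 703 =1082113715693953329 / 4745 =228053470114637.16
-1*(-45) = 45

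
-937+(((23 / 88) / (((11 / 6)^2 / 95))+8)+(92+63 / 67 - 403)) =-219673699 / 178354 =-1231.67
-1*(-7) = 7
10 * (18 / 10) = 18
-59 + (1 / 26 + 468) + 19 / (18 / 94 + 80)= 40106533 / 97994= 409.28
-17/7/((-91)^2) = -17/57967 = -0.00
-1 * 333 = -333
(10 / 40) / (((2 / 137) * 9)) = 137 / 72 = 1.90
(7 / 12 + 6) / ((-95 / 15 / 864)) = -17064 / 19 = -898.11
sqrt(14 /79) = sqrt(1106) /79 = 0.42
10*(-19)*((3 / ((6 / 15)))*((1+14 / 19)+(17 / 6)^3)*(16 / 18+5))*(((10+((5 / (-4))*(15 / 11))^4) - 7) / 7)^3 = -388887271862153986093104548125 / 433448475274433110474752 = -897193.77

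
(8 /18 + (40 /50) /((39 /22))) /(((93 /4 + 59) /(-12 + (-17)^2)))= 580592 /192465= 3.02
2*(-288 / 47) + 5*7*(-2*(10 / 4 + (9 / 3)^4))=-275291 / 47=-5857.26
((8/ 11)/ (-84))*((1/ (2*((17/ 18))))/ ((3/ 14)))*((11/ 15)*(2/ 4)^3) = -1/ 510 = -0.00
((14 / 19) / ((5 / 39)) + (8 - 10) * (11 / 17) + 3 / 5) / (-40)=-8161 / 64600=-0.13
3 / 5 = 0.60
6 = 6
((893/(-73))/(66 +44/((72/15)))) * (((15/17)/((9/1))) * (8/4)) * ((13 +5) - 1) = -17860/32923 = -0.54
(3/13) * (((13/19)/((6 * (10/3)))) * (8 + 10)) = 27/190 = 0.14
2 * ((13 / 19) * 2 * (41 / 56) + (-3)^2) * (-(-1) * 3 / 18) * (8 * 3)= 10642 / 133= 80.02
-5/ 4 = -1.25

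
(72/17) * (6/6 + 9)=720/17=42.35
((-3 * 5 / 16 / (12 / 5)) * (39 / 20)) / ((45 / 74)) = -481 / 384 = -1.25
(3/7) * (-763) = -327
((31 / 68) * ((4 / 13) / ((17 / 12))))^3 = 51478848 / 53030239093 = 0.00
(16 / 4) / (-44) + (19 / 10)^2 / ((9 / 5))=3791 / 1980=1.91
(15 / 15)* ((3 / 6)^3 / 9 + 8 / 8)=73 / 72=1.01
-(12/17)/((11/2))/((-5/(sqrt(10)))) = 24* sqrt(10)/935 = 0.08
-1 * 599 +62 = -537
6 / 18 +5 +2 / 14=115 / 21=5.48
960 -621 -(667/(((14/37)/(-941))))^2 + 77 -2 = -539304895716577/196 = -2751555590390.70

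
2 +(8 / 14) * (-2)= 6 / 7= 0.86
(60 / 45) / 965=4 / 2895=0.00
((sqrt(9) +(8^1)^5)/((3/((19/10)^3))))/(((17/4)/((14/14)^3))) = 224776289/12750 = 17629.51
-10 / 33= -0.30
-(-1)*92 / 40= 23 / 10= 2.30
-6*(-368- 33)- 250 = 2156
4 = 4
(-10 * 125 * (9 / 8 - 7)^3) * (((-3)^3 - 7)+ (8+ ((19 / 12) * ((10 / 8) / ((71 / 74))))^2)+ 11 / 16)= -3967502179853125 / 743325696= -5337501.72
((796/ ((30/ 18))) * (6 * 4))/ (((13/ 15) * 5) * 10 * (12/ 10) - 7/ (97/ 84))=694908/ 2785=249.52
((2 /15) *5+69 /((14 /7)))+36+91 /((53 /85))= 69041 /318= 217.11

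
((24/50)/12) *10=2/5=0.40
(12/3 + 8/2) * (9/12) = 6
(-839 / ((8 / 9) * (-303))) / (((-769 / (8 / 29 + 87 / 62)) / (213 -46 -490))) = 2454419829 / 1117190896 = 2.20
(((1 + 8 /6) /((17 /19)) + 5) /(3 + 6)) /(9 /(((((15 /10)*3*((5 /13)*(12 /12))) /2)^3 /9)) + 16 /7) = 84875 /12778764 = 0.01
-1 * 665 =-665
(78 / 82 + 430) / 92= 17669 / 3772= 4.68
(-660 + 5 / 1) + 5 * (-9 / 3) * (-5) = -580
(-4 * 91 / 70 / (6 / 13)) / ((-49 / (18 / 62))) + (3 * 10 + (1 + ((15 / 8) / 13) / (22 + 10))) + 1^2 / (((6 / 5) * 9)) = 21267969287 / 682456320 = 31.16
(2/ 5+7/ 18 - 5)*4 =-758/ 45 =-16.84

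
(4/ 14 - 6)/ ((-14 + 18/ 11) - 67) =0.07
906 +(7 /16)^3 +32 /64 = 3713367 /4096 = 906.58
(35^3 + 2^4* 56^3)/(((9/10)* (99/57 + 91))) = 271009445/7929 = 34179.52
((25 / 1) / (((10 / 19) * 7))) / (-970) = -19 / 2716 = -0.01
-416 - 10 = -426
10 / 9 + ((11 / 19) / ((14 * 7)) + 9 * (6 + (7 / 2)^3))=29560577 / 67032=440.99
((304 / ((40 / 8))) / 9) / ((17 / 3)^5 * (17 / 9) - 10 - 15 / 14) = 1034208 / 1687934905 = 0.00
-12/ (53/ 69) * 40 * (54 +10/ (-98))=-87469920/ 2597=-33681.14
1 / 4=0.25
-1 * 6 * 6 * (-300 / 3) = 3600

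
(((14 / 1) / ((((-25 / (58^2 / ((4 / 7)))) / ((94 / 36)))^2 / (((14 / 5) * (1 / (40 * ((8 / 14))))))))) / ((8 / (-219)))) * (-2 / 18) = 1916905783331119 / 972000000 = 1972125.29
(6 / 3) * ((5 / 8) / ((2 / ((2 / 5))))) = 1 / 4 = 0.25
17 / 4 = 4.25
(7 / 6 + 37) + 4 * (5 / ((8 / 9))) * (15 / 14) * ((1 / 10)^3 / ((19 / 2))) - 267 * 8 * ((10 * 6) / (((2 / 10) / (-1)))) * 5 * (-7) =-715900541639 / 31920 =-22427961.83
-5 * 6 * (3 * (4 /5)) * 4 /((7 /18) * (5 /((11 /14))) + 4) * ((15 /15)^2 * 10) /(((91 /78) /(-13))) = 22239360 /4487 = 4956.40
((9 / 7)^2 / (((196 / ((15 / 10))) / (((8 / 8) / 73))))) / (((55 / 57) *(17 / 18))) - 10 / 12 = -1638428573 / 1966563060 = -0.83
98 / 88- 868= -38143 / 44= -866.89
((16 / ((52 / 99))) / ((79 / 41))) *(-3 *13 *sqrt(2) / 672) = -4059 *sqrt(2) / 4424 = -1.30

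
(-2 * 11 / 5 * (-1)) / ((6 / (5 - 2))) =11 / 5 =2.20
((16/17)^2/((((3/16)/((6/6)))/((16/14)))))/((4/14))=16384/867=18.90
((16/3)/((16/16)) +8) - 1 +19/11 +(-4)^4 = 8912/33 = 270.06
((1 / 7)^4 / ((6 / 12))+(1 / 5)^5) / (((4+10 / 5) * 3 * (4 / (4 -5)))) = -8651 / 540225000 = -0.00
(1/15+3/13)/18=29/1755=0.02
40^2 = 1600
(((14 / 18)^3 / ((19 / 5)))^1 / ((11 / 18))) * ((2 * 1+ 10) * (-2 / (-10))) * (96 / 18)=43904 / 16929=2.59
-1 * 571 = -571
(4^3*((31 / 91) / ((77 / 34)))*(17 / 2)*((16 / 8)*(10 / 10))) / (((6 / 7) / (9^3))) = 139330368 / 1001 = 139191.18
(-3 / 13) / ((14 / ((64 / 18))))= -16 / 273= -0.06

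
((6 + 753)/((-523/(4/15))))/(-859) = 1012/2246285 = 0.00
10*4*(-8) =-320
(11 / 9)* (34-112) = -95.33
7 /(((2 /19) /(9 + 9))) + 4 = 1201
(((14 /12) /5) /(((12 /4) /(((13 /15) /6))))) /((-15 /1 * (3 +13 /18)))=-91 /452250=-0.00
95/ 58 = 1.64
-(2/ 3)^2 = -4/ 9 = -0.44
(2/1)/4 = 1/2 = 0.50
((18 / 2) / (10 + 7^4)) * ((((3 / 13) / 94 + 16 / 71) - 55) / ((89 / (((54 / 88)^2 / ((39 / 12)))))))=-31178823345 / 117140071721816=-0.00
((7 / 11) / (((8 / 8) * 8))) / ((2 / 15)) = 105 / 176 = 0.60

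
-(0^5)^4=0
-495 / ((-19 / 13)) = 6435 / 19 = 338.68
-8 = -8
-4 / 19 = -0.21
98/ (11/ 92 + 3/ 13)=117208/ 419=279.73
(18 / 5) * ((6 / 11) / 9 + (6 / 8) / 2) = 69 / 44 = 1.57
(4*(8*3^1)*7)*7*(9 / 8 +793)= 3735564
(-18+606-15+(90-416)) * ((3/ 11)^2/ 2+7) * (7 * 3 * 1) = 8833461/ 242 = 36501.90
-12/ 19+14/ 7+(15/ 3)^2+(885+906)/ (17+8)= 46554/ 475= 98.01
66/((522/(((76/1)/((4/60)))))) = 4180/29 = 144.14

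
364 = 364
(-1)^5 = -1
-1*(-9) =9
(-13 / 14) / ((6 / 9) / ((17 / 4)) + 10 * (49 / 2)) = -663 / 175042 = -0.00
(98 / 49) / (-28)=-1 / 14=-0.07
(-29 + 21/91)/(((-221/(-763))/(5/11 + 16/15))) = -383026/2535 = -151.10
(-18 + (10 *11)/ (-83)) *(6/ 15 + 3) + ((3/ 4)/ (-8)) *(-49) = -811571/ 13280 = -61.11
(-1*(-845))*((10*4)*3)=101400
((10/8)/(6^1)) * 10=25/12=2.08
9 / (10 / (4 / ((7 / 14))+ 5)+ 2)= 13 / 4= 3.25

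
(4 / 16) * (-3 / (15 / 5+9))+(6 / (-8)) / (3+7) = -11 / 80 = -0.14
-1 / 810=-0.00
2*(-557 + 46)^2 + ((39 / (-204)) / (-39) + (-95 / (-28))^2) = 20881784599 / 39984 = 522253.52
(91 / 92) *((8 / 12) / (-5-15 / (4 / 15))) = -26 / 2415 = -0.01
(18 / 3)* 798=4788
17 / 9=1.89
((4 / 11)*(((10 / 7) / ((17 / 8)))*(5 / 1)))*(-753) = -1204800 / 1309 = -920.40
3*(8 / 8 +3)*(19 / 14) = 114 / 7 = 16.29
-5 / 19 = -0.26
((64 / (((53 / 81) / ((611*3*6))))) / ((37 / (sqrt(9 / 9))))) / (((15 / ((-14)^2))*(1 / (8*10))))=30391764.40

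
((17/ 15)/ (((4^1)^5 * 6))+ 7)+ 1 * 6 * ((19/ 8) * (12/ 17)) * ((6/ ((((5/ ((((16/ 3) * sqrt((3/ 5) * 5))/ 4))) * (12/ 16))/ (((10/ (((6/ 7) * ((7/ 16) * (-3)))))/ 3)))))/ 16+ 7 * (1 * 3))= 341913889/ 1566720-608 * sqrt(3)/ 153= 211.35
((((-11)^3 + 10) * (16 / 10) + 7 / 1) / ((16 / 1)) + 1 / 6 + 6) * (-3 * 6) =90357 / 40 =2258.92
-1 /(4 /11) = -11 /4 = -2.75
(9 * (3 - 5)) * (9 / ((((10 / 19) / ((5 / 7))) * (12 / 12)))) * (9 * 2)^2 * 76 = -37896336 / 7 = -5413762.29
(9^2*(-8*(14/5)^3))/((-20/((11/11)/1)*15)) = 148176/3125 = 47.42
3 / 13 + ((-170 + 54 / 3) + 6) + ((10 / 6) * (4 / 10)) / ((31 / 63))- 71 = -86812 / 403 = -215.41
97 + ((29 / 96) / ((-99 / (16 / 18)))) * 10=518417 / 5346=96.97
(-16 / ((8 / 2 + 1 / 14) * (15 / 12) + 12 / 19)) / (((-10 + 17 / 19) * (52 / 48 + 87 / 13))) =16819712 / 425783621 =0.04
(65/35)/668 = 0.00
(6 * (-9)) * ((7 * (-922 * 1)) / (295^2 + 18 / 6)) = 87129 / 21757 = 4.00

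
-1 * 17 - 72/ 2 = -53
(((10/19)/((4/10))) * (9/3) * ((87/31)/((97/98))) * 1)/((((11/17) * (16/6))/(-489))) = -7973621775/2513852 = -3171.87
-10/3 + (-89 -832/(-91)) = -1747/21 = -83.19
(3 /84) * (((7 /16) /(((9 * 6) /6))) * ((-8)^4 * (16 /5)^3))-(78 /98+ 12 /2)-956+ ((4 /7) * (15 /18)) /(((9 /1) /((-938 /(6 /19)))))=-886.94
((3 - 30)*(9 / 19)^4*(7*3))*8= -29760696 / 130321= -228.36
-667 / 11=-60.64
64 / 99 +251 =24913 / 99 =251.65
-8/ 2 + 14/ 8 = -9/ 4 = -2.25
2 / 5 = 0.40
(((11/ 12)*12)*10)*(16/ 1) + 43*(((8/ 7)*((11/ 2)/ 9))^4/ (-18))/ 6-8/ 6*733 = 332851279820/ 425329947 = 782.57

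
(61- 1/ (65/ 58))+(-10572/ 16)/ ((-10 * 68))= 2159767/ 35360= 61.08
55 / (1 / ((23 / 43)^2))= 29095 / 1849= 15.74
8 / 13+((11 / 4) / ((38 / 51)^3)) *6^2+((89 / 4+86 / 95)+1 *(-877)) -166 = -2781655761 / 3566680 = -779.90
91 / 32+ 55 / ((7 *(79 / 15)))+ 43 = 837651 / 17696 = 47.34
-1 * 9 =-9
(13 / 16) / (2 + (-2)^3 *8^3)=-13 / 65504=-0.00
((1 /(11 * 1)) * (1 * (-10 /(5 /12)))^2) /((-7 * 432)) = -4 /231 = -0.02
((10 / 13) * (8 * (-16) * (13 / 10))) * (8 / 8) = -128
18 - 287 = -269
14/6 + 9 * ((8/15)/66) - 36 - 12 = -7523/165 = -45.59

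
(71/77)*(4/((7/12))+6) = 6390/539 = 11.86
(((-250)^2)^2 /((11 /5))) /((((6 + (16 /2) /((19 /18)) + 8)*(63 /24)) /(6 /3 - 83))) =-2539000633.51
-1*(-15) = 15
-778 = -778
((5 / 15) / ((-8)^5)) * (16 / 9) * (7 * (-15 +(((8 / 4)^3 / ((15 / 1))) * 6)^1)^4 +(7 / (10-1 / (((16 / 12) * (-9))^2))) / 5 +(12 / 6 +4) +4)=-122067297103 / 49731840000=-2.45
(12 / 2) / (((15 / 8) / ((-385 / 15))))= -1232 / 15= -82.13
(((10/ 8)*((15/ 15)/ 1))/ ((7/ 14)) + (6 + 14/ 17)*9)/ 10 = 2173/ 340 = 6.39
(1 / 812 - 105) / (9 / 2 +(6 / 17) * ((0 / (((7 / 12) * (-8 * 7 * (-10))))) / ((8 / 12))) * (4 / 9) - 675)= 0.16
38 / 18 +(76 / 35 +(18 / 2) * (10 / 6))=6074 / 315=19.28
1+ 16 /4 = 5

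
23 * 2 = 46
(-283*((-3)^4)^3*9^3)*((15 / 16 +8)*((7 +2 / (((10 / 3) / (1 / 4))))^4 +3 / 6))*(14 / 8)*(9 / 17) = -413116780207277824961283 / 174080000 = -2373143268653939.71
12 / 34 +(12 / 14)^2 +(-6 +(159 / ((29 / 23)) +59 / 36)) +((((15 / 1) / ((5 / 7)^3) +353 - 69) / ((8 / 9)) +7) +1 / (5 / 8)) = 21621069403 / 43482600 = 497.23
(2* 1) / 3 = 2 / 3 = 0.67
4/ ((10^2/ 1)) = 1/ 25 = 0.04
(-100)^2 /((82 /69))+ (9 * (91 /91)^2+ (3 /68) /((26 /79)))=610622109 /72488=8423.77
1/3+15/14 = 59/42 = 1.40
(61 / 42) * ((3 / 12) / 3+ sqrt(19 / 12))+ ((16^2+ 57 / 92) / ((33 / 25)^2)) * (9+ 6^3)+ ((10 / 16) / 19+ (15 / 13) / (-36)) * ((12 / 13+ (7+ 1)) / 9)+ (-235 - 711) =32193.81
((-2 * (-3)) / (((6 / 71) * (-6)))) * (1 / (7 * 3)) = -71 / 126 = -0.56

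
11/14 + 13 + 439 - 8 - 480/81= 438.86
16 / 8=2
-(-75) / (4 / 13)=975 / 4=243.75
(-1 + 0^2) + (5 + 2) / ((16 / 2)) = -1 / 8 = -0.12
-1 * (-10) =10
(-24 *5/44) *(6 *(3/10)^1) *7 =-34.36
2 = 2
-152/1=-152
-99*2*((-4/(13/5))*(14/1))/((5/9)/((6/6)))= 99792/13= 7676.31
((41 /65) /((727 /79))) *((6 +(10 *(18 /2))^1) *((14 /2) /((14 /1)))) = 155472 /47255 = 3.29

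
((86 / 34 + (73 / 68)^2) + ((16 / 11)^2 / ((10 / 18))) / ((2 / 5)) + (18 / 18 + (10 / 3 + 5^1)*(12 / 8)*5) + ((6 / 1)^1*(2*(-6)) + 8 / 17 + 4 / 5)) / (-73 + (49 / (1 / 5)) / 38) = -317488879 / 3537464040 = -0.09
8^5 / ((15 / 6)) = 65536 / 5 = 13107.20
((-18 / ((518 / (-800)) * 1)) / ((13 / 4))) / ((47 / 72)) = 2073600 / 158249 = 13.10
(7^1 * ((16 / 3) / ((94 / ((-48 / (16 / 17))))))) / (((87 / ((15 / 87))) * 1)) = -4760 / 118581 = -0.04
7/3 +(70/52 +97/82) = 7775/1599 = 4.86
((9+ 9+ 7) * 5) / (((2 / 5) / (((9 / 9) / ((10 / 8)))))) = 250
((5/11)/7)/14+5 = 5395/1078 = 5.00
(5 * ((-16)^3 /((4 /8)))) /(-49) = 40960 /49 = 835.92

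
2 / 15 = 0.13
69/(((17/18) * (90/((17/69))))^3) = 1/595125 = 0.00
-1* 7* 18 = -126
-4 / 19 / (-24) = 1 / 114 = 0.01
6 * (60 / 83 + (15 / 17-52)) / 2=-213321 / 1411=-151.18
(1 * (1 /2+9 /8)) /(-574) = -13 /4592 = -0.00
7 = 7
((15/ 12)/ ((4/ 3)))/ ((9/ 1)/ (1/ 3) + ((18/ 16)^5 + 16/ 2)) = 30720/ 1205929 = 0.03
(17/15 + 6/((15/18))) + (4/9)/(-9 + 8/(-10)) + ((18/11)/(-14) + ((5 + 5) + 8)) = 126956/4851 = 26.17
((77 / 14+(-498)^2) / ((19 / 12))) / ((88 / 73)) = 108628161 / 836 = 129937.99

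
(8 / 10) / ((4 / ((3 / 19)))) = 3 / 95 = 0.03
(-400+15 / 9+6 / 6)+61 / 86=-102329 / 258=-396.62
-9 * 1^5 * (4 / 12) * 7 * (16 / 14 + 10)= -234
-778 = -778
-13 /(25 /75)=-39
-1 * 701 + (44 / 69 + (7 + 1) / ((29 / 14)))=-1393697 / 2001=-696.50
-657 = -657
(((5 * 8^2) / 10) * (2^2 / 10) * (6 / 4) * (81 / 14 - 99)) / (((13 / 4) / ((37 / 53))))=-1854144 / 4823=-384.44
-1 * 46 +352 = 306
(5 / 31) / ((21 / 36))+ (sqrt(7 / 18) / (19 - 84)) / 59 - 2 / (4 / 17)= -3569 / 434 - sqrt(14) / 23010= -8.22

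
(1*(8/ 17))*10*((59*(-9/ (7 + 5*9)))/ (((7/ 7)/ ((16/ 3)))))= -56640/ 221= -256.29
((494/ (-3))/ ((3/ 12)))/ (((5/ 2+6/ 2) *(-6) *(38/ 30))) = 520/ 33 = 15.76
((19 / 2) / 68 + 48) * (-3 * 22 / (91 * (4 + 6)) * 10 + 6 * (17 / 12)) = 9264005 / 24752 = 374.27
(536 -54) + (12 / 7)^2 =23762 / 49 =484.94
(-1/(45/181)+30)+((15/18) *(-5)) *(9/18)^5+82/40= 16069/576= 27.90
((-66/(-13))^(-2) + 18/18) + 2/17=85637/74052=1.16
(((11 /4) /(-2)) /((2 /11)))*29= -3509 /16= -219.31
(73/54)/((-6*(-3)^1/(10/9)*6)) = 365/26244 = 0.01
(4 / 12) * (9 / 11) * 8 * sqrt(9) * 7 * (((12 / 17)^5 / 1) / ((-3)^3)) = -4644864 / 15618427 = -0.30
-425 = -425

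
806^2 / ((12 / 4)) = 649636 / 3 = 216545.33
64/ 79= 0.81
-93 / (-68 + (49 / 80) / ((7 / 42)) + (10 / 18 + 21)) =33480 / 15397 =2.17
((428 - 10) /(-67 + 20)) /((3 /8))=-23.72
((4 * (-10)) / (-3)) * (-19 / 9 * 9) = -760 / 3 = -253.33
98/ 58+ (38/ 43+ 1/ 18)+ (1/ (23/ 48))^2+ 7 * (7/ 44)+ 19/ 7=19771111223/ 1828585836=10.81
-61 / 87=-0.70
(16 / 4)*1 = 4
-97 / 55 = -1.76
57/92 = 0.62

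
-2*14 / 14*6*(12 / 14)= -72 / 7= -10.29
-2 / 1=-2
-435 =-435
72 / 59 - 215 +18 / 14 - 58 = -111714 / 413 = -270.49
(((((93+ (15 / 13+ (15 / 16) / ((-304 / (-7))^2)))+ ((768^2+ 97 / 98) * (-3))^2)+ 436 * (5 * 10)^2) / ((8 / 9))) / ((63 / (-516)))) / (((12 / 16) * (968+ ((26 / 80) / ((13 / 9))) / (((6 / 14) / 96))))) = -31069203559443964867405205 / 822543929532416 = -37772090272.56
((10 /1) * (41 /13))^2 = 168100 /169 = 994.67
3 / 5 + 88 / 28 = 3.74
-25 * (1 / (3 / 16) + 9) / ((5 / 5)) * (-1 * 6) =2150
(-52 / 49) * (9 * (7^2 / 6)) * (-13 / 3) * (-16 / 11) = -5408 / 11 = -491.64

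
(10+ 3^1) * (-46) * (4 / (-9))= 2392 / 9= 265.78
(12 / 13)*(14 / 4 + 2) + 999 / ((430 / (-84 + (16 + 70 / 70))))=-841749 / 5590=-150.58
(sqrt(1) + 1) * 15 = 30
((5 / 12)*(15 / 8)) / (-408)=-25 / 13056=-0.00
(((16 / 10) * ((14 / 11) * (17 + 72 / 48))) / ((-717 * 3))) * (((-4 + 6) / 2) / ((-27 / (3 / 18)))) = 1036 / 9582705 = 0.00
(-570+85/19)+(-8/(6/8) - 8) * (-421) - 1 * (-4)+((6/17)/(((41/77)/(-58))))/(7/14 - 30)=17107631995/2344011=7298.44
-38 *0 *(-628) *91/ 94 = 0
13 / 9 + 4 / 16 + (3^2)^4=236257 / 36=6562.69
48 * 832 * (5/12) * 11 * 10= 1830400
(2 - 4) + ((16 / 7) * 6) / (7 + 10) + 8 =810 / 119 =6.81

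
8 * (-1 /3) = -8 /3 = -2.67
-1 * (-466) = 466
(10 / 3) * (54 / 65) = 2.77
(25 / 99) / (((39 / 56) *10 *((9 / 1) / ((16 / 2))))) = 1120 / 34749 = 0.03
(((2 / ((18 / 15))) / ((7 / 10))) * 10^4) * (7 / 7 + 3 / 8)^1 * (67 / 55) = 837500 / 21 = 39880.95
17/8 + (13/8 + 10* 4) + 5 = 195/4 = 48.75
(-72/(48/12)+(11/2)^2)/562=49/2248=0.02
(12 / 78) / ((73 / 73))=2 / 13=0.15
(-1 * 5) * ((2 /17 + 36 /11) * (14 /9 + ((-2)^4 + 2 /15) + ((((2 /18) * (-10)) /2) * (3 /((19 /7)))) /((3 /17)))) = -7702466 /31977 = -240.88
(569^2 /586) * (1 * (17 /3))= 5503937 /1758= 3130.79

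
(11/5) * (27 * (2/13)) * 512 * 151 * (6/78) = 45923328/845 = 54347.13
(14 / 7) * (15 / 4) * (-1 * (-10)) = 75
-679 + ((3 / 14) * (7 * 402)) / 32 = -21125 / 32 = -660.16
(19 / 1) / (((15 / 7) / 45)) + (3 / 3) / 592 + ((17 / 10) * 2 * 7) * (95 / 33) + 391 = 858.52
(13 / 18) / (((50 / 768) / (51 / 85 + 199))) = 830336 / 375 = 2214.23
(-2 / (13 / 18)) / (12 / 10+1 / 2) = -360 / 221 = -1.63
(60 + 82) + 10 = 152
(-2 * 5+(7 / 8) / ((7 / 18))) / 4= -31 / 16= -1.94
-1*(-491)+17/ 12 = 5909/ 12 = 492.42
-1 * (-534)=534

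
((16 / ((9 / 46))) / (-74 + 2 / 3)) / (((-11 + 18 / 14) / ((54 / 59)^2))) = 312984 / 3254735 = 0.10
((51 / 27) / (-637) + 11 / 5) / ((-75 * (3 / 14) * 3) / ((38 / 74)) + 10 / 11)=-26324804 / 1114106175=-0.02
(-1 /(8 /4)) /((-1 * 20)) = 1 /40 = 0.02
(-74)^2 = 5476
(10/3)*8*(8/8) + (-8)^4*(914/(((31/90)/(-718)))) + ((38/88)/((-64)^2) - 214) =-130799772006512921/16760832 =-7803894938.30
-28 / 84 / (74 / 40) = -20 / 111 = -0.18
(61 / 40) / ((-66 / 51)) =-1037 / 880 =-1.18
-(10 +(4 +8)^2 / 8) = -28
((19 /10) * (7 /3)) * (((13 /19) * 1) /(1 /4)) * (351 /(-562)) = -10647 /1405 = -7.58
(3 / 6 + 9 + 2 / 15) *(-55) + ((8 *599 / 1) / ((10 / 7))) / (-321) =-578103 / 1070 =-540.28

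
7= 7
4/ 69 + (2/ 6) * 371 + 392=35585/ 69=515.72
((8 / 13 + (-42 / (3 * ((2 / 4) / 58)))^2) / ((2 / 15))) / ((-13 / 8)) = -12172507.46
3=3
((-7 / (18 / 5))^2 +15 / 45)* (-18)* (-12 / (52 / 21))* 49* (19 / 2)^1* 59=9856586.52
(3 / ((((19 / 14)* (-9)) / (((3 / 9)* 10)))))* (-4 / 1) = 560 / 171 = 3.27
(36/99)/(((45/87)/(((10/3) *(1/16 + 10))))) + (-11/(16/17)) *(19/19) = 18839/1584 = 11.89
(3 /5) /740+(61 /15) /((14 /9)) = 67731 /25900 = 2.62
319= 319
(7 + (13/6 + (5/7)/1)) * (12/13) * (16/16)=9.12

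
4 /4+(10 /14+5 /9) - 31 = -1810 /63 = -28.73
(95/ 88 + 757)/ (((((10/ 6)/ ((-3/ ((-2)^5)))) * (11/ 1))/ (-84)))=-12608379/ 38720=-325.63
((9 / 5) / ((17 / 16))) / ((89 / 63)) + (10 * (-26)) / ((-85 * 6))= 38786 / 22695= 1.71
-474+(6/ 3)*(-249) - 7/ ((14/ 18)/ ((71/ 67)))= -65763/ 67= -981.54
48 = 48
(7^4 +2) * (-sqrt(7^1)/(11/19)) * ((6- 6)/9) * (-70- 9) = 0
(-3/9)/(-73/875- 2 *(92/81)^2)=1913625/15290953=0.13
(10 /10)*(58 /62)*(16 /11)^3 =118784 /41261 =2.88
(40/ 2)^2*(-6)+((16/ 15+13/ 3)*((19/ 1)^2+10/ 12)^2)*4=14127723/ 5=2825544.60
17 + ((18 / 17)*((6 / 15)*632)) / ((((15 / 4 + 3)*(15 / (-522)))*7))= -535921 / 2975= -180.14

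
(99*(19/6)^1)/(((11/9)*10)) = 513/20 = 25.65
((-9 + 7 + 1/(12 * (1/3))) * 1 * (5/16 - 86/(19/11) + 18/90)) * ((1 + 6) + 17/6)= 10311371/12160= 847.97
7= 7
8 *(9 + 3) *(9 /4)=216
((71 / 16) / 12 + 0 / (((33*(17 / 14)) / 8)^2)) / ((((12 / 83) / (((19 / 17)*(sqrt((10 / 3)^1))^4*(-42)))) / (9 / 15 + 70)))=-1383352285 / 14688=-94182.48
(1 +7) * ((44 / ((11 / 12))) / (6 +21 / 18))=2304 / 43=53.58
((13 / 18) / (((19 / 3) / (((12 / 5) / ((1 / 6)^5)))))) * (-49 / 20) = -2476656 / 475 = -5214.01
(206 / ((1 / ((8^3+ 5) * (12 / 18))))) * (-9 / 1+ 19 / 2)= 106502 / 3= 35500.67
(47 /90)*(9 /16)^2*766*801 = 129769209 /1280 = 101382.19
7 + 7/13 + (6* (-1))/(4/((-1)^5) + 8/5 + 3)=-32/13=-2.46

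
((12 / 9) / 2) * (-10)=-20 / 3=-6.67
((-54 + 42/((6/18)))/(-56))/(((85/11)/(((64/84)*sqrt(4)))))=-1056/4165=-0.25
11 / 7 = 1.57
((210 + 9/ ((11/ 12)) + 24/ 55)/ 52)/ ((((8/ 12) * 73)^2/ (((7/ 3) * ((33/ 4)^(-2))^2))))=150752/ 167356951905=0.00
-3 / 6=-0.50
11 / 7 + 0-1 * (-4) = 39 / 7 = 5.57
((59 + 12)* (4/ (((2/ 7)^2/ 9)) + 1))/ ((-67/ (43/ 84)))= -674713/ 2814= -239.77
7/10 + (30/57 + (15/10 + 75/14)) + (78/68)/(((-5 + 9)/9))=964483/90440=10.66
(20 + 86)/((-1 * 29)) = -106/29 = -3.66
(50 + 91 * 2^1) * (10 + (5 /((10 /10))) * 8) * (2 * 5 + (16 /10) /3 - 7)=122960 /3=40986.67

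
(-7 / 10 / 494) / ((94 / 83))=-581 / 464360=-0.00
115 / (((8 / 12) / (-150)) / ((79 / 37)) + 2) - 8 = 49.56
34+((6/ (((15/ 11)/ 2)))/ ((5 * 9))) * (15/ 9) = 4634/ 135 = 34.33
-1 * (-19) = 19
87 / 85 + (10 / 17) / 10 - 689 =-58473 / 85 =-687.92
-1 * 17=-17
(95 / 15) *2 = 12.67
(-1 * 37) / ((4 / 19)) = -703 / 4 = -175.75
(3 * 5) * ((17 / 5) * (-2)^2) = 204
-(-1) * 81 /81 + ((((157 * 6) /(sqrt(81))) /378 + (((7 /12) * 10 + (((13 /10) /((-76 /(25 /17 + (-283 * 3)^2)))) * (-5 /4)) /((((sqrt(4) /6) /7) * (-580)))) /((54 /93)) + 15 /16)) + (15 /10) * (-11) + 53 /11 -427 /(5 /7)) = -58263078933247 /37390066560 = -1558.25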